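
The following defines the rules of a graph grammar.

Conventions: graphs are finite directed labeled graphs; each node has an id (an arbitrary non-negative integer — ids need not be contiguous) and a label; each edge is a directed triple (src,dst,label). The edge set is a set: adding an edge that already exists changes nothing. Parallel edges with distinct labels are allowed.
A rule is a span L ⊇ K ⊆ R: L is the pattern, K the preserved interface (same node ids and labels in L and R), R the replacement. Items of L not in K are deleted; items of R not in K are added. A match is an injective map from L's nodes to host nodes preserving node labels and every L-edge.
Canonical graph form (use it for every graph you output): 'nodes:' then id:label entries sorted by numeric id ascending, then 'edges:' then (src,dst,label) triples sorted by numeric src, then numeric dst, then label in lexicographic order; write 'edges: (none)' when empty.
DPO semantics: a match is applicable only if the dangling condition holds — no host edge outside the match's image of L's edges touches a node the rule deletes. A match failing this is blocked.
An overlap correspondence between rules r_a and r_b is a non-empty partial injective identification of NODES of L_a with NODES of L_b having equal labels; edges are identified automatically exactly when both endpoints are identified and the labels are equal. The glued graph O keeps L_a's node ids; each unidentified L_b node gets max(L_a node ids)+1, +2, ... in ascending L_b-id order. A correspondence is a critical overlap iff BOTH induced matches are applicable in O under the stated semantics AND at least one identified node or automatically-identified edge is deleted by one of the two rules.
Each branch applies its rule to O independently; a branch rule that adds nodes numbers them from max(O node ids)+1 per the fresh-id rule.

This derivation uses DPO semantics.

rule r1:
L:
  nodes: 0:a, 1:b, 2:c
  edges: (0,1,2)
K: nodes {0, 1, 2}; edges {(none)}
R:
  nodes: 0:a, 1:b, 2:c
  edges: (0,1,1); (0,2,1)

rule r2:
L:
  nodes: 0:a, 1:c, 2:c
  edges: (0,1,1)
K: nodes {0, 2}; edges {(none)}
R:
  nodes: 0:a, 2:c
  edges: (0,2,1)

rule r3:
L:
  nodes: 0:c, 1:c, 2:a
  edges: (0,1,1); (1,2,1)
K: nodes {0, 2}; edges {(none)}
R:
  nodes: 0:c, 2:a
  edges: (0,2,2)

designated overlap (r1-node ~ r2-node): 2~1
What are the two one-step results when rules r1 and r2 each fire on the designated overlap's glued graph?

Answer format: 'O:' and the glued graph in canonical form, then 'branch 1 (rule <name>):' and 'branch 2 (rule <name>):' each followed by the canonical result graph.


O:
nodes: 0:a, 1:b, 2:c, 3:a, 4:c
edges: (0,1,2); (3,2,1)
branch 1 (rule r1):
nodes: 0:a, 1:b, 2:c, 3:a, 4:c
edges: (0,1,1); (0,2,1); (3,2,1)
branch 2 (rule r2):
nodes: 0:a, 1:b, 3:a, 4:c
edges: (0,1,2); (3,4,1)


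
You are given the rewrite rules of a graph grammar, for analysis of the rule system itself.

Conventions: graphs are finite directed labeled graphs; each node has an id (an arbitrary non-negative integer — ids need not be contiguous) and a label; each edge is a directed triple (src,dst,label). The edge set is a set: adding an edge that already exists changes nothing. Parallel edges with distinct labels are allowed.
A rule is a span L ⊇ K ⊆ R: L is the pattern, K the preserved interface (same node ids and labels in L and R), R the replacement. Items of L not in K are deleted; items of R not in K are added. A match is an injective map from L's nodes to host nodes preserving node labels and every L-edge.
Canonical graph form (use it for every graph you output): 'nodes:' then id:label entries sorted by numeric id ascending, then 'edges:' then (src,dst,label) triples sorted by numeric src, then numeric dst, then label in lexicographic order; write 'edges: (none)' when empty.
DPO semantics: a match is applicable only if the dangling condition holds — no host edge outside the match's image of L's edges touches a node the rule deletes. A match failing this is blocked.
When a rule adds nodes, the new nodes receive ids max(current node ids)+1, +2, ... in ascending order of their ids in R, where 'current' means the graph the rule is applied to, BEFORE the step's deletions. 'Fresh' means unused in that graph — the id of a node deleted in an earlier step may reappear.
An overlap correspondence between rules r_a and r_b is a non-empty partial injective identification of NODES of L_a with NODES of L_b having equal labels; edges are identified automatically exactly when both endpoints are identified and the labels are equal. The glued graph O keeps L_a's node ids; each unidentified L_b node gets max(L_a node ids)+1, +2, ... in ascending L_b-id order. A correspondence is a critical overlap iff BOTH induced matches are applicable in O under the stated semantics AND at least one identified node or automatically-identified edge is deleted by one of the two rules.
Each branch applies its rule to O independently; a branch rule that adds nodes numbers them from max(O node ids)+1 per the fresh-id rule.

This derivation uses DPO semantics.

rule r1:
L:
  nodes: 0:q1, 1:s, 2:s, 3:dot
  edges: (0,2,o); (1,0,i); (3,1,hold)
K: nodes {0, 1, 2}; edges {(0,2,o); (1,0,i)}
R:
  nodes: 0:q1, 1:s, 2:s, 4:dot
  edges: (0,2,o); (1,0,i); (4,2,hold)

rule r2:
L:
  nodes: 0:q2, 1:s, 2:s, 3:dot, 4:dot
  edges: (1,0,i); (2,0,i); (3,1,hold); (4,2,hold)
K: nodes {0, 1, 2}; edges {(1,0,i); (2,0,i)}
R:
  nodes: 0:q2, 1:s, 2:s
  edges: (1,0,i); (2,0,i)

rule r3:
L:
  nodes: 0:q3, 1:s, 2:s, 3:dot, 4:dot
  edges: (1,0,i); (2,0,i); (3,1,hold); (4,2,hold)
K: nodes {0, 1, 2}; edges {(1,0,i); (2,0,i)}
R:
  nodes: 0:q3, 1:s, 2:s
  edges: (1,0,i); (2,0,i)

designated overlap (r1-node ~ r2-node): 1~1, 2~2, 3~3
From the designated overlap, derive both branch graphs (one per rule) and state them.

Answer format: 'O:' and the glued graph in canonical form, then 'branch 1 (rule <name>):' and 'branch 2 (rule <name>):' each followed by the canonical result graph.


O:
nodes: 0:q1, 1:s, 2:s, 3:dot, 4:q2, 5:dot
edges: (0,2,o); (1,0,i); (1,4,i); (2,4,i); (3,1,hold); (5,2,hold)
branch 1 (rule r1):
nodes: 0:q1, 1:s, 2:s, 4:q2, 5:dot, 6:dot
edges: (0,2,o); (1,0,i); (1,4,i); (2,4,i); (5,2,hold); (6,2,hold)
branch 2 (rule r2):
nodes: 0:q1, 1:s, 2:s, 4:q2
edges: (0,2,o); (1,0,i); (1,4,i); (2,4,i)


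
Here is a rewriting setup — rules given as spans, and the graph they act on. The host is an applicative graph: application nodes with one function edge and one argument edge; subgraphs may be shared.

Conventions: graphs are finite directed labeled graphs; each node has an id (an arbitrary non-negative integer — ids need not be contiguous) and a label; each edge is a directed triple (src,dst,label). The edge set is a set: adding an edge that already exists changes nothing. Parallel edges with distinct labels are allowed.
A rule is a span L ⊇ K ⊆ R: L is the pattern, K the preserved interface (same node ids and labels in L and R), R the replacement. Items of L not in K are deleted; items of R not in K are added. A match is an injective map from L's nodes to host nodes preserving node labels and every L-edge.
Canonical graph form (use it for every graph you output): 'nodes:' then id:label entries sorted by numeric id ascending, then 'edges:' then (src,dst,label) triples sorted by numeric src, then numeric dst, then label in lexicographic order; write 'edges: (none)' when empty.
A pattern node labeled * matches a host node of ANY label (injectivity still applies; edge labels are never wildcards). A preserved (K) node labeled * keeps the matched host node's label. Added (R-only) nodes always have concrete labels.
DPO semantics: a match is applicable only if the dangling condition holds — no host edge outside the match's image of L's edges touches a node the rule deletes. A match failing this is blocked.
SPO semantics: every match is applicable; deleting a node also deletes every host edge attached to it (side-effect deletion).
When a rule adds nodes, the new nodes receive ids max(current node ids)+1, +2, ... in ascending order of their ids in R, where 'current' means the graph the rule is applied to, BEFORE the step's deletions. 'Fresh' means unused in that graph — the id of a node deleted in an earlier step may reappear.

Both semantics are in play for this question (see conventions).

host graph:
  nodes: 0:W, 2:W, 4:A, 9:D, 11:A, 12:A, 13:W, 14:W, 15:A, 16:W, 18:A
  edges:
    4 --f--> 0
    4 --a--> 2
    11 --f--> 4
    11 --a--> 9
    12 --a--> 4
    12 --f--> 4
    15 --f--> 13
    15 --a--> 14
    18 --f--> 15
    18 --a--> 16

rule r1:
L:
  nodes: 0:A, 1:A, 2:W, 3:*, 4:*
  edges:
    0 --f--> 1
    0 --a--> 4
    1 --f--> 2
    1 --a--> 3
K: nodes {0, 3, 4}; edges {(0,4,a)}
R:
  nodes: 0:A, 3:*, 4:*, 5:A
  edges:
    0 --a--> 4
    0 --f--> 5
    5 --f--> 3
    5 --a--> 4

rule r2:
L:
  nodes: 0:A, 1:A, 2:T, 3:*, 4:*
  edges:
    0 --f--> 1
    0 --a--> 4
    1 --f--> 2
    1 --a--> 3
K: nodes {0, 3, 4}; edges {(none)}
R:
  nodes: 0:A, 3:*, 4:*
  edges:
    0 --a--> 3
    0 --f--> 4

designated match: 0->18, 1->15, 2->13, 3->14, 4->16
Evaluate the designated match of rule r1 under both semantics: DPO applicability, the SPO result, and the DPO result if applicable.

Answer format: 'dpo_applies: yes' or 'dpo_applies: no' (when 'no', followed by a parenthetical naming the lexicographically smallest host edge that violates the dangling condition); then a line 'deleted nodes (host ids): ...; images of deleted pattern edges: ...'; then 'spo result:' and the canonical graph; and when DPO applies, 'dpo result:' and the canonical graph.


dpo_applies: yes
deleted nodes (host ids): 13, 15; images of deleted pattern edges: (15,13,f); (15,14,a); (18,15,f)
spo result:
nodes: 0:W, 2:W, 4:A, 9:D, 11:A, 12:A, 14:W, 16:W, 18:A, 19:A
edges: (4,0,f); (4,2,a); (11,4,f); (11,9,a); (12,4,a); (12,4,f); (18,16,a); (18,19,f); (19,14,f); (19,16,a)
dpo result:
nodes: 0:W, 2:W, 4:A, 9:D, 11:A, 12:A, 14:W, 16:W, 18:A, 19:A
edges: (4,0,f); (4,2,a); (11,4,f); (11,9,a); (12,4,a); (12,4,f); (18,16,a); (18,19,f); (19,14,f); (19,16,a)


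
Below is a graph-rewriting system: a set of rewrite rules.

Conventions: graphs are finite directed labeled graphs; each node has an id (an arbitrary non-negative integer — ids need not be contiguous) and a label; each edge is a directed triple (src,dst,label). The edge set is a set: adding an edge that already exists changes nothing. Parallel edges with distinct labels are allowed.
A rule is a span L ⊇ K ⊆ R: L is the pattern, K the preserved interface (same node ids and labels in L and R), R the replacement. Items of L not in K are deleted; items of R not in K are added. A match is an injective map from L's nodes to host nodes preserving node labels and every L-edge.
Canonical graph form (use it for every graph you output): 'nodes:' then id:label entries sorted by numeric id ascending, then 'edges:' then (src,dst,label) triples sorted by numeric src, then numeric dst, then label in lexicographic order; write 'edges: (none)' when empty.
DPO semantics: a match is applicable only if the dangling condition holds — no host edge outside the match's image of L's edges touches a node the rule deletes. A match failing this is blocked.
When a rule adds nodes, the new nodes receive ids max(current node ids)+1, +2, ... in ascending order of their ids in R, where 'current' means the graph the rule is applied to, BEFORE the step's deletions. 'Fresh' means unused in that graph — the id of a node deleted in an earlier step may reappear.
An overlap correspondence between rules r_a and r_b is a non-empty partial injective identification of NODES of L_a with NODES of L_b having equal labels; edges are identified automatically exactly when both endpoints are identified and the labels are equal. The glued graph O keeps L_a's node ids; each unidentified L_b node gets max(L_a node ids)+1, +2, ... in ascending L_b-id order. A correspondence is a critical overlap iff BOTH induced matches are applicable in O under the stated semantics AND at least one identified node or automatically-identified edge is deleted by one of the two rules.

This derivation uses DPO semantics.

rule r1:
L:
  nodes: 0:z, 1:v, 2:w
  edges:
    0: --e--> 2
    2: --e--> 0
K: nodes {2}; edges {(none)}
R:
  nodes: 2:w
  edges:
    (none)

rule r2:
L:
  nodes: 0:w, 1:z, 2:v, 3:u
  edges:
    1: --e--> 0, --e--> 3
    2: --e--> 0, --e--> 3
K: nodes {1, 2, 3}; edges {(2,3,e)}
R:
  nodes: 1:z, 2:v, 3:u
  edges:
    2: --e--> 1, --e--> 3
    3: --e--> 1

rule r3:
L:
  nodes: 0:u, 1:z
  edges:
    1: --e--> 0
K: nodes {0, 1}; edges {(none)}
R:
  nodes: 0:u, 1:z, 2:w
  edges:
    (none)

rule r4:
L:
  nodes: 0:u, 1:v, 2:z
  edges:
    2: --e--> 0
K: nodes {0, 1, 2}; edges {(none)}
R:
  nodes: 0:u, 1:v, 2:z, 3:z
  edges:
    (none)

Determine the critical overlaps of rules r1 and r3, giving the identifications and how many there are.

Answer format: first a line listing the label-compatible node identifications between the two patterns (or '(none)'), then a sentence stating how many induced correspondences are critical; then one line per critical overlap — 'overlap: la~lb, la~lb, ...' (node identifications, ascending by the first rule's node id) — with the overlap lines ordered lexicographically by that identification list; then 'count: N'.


label-compatible node identifications between L(r1) and L(r3): 0~1
0 of the induced correspondences are critical overlaps of r1 and r3.
count: 0


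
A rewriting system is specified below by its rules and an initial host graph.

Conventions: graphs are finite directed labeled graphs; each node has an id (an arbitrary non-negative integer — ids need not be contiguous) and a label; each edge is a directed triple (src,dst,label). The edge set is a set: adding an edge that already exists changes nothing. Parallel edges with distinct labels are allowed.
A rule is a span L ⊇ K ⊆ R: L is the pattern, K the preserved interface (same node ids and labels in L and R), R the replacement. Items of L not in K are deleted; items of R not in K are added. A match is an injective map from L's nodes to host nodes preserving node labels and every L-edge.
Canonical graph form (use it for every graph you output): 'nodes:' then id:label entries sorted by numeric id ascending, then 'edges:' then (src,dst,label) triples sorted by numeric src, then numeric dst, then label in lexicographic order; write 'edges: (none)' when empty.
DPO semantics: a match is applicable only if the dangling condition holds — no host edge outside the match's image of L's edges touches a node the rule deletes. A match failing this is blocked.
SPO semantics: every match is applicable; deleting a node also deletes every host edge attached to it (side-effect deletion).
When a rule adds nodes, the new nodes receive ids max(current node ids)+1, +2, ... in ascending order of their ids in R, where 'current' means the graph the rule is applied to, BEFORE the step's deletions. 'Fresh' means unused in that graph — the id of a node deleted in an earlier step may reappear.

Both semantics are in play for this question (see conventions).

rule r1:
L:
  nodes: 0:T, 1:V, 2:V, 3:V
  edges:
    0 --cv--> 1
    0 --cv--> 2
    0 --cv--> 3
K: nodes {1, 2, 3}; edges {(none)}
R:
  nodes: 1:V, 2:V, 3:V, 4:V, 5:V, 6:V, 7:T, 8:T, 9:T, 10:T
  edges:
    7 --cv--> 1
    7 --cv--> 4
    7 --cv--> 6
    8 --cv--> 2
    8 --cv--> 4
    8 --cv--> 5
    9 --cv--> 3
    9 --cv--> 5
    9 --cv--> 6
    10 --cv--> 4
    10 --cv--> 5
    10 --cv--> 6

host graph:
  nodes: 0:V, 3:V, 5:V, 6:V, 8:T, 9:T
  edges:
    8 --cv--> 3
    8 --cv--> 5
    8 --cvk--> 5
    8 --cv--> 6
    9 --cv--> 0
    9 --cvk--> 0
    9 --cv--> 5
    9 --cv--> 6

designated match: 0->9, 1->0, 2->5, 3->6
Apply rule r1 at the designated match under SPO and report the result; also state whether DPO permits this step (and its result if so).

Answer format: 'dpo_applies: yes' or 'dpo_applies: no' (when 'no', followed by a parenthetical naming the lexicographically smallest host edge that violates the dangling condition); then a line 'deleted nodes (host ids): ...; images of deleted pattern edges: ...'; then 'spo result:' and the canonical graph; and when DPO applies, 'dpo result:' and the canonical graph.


dpo_applies: no
(the rule deletes node 9, which keeps host edge (9,0,cvk) outside the match image — the dangling condition fails, DPO blocks; SPO proceeds and side-deletes such edges)
deleted nodes (host ids): 9; images of deleted pattern edges: (9,0,cv); (9,5,cv); (9,6,cv)
spo result:
nodes: 0:V, 3:V, 5:V, 6:V, 8:T, 10:V, 11:V, 12:V, 13:T, 14:T, 15:T, 16:T
edges: (8,3,cv); (8,5,cv); (8,5,cvk); (8,6,cv); (13,0,cv); (13,10,cv); (13,12,cv); (14,5,cv); (14,10,cv); (14,11,cv); (15,6,cv); (15,11,cv); (15,12,cv); (16,10,cv); (16,11,cv); (16,12,cv)


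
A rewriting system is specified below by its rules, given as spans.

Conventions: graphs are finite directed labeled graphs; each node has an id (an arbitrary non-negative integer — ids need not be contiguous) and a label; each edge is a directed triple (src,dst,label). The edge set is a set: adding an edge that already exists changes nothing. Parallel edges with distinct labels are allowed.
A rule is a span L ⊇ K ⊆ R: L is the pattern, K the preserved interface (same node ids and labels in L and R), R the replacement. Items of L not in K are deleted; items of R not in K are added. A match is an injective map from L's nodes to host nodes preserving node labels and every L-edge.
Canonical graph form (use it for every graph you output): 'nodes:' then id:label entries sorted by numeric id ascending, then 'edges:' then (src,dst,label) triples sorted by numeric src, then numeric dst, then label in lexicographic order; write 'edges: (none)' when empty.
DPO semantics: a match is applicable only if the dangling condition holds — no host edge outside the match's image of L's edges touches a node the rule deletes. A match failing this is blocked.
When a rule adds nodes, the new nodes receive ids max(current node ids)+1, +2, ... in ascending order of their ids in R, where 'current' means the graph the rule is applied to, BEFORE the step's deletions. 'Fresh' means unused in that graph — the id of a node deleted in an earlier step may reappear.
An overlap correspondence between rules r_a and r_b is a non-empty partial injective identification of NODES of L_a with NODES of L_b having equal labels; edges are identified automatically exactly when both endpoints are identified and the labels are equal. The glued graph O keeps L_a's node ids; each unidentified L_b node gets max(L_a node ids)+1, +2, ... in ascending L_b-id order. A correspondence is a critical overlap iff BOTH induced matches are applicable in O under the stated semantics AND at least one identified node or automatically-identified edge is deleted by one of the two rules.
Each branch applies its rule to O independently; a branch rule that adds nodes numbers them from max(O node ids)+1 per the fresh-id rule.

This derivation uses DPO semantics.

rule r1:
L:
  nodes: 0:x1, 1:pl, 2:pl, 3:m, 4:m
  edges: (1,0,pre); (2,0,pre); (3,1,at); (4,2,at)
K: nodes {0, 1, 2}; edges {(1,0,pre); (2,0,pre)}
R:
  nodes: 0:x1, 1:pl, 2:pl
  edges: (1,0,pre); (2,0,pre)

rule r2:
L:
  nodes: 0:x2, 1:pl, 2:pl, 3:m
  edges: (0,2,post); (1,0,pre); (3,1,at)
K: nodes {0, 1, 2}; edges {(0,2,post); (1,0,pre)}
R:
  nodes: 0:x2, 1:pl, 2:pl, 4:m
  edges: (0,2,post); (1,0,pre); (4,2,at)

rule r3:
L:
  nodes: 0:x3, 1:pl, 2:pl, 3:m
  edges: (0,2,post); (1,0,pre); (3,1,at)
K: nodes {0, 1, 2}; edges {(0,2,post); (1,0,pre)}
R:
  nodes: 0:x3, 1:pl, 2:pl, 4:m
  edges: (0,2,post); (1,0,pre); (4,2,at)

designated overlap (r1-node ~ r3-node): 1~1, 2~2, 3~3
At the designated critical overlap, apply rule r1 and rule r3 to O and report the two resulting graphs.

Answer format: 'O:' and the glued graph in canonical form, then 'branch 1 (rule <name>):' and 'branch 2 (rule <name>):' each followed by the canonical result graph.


O:
nodes: 0:x1, 1:pl, 2:pl, 3:m, 4:m, 5:x3
edges: (1,0,pre); (1,5,pre); (2,0,pre); (3,1,at); (4,2,at); (5,2,post)
branch 1 (rule r1):
nodes: 0:x1, 1:pl, 2:pl, 5:x3
edges: (1,0,pre); (1,5,pre); (2,0,pre); (5,2,post)
branch 2 (rule r3):
nodes: 0:x1, 1:pl, 2:pl, 4:m, 5:x3, 6:m
edges: (1,0,pre); (1,5,pre); (2,0,pre); (4,2,at); (5,2,post); (6,2,at)


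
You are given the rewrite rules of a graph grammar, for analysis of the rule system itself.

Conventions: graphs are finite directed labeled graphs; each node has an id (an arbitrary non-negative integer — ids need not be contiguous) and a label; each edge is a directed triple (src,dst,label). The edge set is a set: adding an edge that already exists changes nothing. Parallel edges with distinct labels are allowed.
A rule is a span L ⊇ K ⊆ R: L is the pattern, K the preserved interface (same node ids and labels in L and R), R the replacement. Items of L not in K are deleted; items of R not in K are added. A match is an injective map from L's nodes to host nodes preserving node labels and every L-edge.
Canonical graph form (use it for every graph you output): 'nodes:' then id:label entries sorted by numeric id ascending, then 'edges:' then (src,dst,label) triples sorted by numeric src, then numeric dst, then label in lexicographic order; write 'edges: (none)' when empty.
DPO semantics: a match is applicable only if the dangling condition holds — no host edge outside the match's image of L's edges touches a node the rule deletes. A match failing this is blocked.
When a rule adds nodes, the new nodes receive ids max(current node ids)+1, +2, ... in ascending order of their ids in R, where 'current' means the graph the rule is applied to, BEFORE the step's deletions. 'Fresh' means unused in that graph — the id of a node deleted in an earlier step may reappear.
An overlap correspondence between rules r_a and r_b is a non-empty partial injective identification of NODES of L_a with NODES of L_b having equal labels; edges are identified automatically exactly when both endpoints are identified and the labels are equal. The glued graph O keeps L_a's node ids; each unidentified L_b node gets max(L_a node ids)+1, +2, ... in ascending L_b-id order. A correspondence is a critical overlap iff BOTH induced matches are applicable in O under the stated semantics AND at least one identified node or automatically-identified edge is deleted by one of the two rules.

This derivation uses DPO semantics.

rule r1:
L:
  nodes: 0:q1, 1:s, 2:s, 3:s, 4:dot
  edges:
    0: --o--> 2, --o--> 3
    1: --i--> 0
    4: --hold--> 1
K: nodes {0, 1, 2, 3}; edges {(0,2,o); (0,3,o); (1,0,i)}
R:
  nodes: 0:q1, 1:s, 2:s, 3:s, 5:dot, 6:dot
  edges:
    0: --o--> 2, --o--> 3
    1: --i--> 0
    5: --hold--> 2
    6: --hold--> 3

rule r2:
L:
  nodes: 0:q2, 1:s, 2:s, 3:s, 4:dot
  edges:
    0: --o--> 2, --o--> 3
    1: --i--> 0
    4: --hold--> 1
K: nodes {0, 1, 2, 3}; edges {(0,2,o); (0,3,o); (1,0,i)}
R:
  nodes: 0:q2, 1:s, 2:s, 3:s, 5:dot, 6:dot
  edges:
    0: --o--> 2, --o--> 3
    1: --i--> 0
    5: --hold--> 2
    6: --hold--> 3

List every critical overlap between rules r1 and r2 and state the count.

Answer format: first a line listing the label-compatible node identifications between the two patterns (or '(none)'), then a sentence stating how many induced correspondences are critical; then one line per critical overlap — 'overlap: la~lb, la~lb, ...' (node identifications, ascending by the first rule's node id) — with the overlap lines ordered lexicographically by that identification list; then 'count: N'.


label-compatible node identifications between L(r1) and L(r2): 1~1, 1~2, 1~3, 2~1, 2~2, 2~3, 3~1, 3~2, 3~3, 4~4
7 of the induced correspondences are critical overlaps of r1 and r2.
overlap: 1~1, 2~2, 3~3, 4~4
overlap: 1~1, 2~2, 4~4
overlap: 1~1, 2~3, 3~2, 4~4
overlap: 1~1, 2~3, 4~4
overlap: 1~1, 3~2, 4~4
overlap: 1~1, 3~3, 4~4
overlap: 1~1, 4~4
count: 7


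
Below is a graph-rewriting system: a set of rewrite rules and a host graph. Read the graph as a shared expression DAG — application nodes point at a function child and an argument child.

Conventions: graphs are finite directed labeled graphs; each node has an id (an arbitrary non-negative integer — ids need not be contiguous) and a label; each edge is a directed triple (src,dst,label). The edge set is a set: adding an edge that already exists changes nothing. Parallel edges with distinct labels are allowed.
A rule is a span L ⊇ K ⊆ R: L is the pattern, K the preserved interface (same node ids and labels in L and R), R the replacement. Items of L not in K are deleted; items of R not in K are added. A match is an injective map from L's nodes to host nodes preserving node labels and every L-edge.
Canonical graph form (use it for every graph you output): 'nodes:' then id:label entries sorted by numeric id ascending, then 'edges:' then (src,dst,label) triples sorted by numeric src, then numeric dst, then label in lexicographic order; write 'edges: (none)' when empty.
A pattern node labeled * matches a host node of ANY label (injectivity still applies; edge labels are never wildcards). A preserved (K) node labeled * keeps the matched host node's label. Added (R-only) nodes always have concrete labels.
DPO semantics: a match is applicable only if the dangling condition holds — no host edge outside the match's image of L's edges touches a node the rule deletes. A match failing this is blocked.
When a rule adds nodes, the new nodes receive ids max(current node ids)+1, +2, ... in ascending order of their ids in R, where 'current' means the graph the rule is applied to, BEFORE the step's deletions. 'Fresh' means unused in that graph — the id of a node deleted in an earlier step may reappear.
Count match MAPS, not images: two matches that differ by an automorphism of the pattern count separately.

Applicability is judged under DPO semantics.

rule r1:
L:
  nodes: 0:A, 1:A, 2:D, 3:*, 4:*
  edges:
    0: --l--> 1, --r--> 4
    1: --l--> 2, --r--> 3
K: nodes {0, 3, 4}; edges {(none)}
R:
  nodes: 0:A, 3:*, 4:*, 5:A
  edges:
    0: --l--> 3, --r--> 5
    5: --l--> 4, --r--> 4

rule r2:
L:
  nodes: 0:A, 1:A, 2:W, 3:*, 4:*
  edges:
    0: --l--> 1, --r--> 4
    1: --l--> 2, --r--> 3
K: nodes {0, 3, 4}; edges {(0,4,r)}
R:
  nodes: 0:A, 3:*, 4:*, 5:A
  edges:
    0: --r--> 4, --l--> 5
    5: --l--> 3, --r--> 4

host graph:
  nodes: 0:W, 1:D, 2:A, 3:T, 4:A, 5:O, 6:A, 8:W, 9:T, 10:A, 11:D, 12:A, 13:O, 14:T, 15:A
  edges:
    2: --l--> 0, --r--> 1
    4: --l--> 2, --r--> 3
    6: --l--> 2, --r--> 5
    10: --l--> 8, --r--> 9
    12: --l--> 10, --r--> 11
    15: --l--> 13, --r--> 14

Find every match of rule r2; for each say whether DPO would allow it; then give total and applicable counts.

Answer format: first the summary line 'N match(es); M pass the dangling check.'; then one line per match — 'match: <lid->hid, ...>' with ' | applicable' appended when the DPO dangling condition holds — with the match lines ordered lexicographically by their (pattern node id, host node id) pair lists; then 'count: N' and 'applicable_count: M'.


3 match(es); 1 pass the dangling check.
match: 0->4, 1->2, 2->0, 3->1, 4->3
match: 0->6, 1->2, 2->0, 3->1, 4->5
match: 0->12, 1->10, 2->8, 3->9, 4->11 | applicable
count: 3
applicable_count: 1


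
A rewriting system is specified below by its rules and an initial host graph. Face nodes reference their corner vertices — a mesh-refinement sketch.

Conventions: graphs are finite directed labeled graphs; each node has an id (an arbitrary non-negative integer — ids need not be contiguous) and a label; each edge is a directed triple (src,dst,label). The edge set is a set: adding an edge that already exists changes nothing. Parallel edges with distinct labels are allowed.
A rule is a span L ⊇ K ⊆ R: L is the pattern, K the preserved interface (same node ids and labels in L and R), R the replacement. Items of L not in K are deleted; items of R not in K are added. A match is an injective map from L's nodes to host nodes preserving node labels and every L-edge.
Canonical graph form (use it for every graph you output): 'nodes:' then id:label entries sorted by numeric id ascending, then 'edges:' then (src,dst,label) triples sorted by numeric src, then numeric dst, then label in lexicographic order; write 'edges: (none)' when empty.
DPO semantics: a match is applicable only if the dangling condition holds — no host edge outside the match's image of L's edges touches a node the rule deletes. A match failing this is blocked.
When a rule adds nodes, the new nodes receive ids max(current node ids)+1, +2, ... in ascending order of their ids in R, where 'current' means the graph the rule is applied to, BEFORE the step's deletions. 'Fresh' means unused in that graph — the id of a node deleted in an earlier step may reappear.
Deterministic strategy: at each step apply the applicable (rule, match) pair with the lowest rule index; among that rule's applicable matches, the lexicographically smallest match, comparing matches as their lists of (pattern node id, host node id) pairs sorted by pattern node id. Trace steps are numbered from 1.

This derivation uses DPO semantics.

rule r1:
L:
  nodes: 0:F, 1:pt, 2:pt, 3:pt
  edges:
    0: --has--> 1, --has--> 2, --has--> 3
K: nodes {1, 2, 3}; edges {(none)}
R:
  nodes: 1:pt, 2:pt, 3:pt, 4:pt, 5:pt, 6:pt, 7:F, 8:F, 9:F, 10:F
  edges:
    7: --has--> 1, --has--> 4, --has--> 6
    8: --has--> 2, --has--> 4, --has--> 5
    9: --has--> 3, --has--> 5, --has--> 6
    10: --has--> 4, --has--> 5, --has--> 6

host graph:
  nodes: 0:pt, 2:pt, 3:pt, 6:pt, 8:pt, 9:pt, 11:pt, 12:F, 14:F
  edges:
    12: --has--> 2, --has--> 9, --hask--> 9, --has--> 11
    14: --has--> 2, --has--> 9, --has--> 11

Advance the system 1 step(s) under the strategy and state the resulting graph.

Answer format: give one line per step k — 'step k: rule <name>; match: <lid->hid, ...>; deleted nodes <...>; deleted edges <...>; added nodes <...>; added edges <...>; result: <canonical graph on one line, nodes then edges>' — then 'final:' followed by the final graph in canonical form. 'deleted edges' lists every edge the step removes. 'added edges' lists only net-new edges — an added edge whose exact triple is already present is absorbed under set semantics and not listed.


step 1: rule r1; match: 0->14, 1->2, 2->9, 3->11; deleted nodes 14; deleted edges (14,2,has); (14,9,has); (14,11,has); added nodes 15, 16, 17, 18, 19, 20, 21; added edges (18,2,has); (18,15,has); (18,17,has); (19,9,has); (19,15,has); (19,16,has); (20,11,has); (20,16,has); (20,17,has); (21,15,has); (21,16,has); (21,17,has); result: nodes: 0:pt, 2:pt, 3:pt, 6:pt, 8:pt, 9:pt, 11:pt, 12:F, 15:pt, 16:pt, 17:pt, 18:F, 19:F, 20:F, 21:F edges: (12,2,has); (12,9,has); (12,9,hask); (12,11,has); (18,2,has); (18,15,has); (18,17,has); (19,9,has); (19,15,has); (19,16,has); (20,11,has); (20,16,has); (20,17,has); (21,15,has); (21,16,has); (21,17,has)
final:
nodes: 0:pt, 2:pt, 3:pt, 6:pt, 8:pt, 9:pt, 11:pt, 12:F, 15:pt, 16:pt, 17:pt, 18:F, 19:F, 20:F, 21:F
edges: (12,2,has); (12,9,has); (12,9,hask); (12,11,has); (18,2,has); (18,15,has); (18,17,has); (19,9,has); (19,15,has); (19,16,has); (20,11,has); (20,16,has); (20,17,has); (21,15,has); (21,16,has); (21,17,has)


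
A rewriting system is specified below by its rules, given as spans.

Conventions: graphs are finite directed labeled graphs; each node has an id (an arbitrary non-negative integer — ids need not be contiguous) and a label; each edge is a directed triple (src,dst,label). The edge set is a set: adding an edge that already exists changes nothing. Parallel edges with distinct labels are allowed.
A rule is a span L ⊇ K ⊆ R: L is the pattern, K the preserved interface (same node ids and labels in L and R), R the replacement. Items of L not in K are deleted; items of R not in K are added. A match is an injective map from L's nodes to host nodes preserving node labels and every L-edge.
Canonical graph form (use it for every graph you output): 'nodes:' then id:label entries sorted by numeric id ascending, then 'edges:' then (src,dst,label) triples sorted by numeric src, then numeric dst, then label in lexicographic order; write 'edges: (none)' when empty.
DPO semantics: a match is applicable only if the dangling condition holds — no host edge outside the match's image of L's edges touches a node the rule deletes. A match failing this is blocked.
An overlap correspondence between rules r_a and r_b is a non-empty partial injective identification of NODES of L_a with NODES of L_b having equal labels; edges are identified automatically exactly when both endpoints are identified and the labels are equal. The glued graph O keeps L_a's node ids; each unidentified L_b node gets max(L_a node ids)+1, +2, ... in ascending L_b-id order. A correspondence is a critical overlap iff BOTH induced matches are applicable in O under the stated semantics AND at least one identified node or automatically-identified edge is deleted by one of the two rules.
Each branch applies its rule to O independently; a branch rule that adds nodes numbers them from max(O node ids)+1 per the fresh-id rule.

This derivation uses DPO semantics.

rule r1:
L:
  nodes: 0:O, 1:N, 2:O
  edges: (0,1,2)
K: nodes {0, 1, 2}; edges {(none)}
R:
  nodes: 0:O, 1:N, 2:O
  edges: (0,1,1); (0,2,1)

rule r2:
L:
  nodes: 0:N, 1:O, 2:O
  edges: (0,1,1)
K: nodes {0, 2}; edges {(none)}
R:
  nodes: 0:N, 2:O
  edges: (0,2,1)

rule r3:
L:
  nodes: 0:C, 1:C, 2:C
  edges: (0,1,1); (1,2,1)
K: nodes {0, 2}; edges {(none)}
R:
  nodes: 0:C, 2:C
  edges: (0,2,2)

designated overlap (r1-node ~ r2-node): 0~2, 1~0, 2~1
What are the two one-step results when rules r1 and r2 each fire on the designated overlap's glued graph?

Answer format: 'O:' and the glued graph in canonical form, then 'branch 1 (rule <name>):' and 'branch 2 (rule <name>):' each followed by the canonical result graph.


O:
nodes: 0:O, 1:N, 2:O
edges: (0,1,2); (1,2,1)
branch 1 (rule r1):
nodes: 0:O, 1:N, 2:O
edges: (0,1,1); (0,2,1); (1,2,1)
branch 2 (rule r2):
nodes: 0:O, 1:N
edges: (0,1,2); (1,0,1)


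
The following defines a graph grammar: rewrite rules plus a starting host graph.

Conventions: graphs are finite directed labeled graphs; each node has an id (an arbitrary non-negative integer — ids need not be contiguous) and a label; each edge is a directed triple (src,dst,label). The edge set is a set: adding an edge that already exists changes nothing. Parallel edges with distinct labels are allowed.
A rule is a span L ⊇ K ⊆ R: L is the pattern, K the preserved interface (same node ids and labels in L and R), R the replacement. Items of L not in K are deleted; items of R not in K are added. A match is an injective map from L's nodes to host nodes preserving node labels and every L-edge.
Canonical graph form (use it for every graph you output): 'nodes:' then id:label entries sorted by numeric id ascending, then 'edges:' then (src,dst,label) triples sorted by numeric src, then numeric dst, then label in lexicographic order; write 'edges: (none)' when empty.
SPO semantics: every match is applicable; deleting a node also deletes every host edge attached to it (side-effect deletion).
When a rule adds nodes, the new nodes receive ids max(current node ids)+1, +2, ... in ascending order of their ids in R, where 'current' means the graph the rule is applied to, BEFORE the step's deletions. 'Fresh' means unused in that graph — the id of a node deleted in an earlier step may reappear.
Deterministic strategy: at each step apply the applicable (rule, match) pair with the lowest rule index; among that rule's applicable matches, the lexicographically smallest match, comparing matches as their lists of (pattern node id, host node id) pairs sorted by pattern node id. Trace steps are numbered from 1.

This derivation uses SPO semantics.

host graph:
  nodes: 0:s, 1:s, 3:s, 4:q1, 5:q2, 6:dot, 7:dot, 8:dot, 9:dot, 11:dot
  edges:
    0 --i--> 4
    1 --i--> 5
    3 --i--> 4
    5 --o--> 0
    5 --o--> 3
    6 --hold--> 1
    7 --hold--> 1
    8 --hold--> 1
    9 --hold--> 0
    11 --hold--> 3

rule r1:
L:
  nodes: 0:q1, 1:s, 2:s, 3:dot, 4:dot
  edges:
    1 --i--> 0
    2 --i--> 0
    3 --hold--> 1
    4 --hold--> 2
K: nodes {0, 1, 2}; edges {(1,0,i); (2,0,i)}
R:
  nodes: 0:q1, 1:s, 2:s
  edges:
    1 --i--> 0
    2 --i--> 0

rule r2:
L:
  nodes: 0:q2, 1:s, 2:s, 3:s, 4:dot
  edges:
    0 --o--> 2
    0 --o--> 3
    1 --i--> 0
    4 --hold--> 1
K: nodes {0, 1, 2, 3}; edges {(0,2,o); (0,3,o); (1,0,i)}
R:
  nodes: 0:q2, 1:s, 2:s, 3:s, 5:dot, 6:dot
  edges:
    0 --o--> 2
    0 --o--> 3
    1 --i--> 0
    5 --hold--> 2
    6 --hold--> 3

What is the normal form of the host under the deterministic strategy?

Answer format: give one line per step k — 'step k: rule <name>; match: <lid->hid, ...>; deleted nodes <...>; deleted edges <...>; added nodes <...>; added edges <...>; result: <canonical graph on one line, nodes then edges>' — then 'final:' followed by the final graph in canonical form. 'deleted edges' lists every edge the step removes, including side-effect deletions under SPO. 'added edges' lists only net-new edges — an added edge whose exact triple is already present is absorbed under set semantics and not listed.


step 1: rule r1; match: 0->4, 1->0, 2->3, 3->9, 4->11; deleted nodes 9, 11; deleted edges (9,0,hold); (11,3,hold); added nodes (none); added edges (none); result: nodes: 0:s, 1:s, 3:s, 4:q1, 5:q2, 6:dot, 7:dot, 8:dot edges: (0,4,i); (1,5,i); (3,4,i); (5,0,o); (5,3,o); (6,1,hold); (7,1,hold); (8,1,hold)
step 2: rule r2; match: 0->5, 1->1, 2->0, 3->3, 4->6; deleted nodes 6; deleted edges (6,1,hold); added nodes 9, 10; added edges (9,0,hold); (10,3,hold); result: nodes: 0:s, 1:s, 3:s, 4:q1, 5:q2, 7:dot, 8:dot, 9:dot, 10:dot edges: (0,4,i); (1,5,i); (3,4,i); (5,0,o); (5,3,o); (7,1,hold); (8,1,hold); (9,0,hold); (10,3,hold)
step 3: rule r1; match: 0->4, 1->0, 2->3, 3->9, 4->10; deleted nodes 9, 10; deleted edges (9,0,hold); (10,3,hold); added nodes (none); added edges (none); result: nodes: 0:s, 1:s, 3:s, 4:q1, 5:q2, 7:dot, 8:dot edges: (0,4,i); (1,5,i); (3,4,i); (5,0,o); (5,3,o); (7,1,hold); (8,1,hold)
step 4: rule r2; match: 0->5, 1->1, 2->0, 3->3, 4->7; deleted nodes 7; deleted edges (7,1,hold); added nodes 9, 10; added edges (9,0,hold); (10,3,hold); result: nodes: 0:s, 1:s, 3:s, 4:q1, 5:q2, 8:dot, 9:dot, 10:dot edges: (0,4,i); (1,5,i); (3,4,i); (5,0,o); (5,3,o); (8,1,hold); (9,0,hold); (10,3,hold)
step 5: rule r1; match: 0->4, 1->0, 2->3, 3->9, 4->10; deleted nodes 9, 10; deleted edges (9,0,hold); (10,3,hold); added nodes (none); added edges (none); result: nodes: 0:s, 1:s, 3:s, 4:q1, 5:q2, 8:dot edges: (0,4,i); (1,5,i); (3,4,i); (5,0,o); (5,3,o); (8,1,hold)
step 6: rule r2; match: 0->5, 1->1, 2->0, 3->3, 4->8; deleted nodes 8; deleted edges (8,1,hold); added nodes 9, 10; added edges (9,0,hold); (10,3,hold); result: nodes: 0:s, 1:s, 3:s, 4:q1, 5:q2, 9:dot, 10:dot edges: (0,4,i); (1,5,i); (3,4,i); (5,0,o); (5,3,o); (9,0,hold); (10,3,hold)
step 7: rule r1; match: 0->4, 1->0, 2->3, 3->9, 4->10; deleted nodes 9, 10; deleted edges (9,0,hold); (10,3,hold); added nodes (none); added edges (none); result: nodes: 0:s, 1:s, 3:s, 4:q1, 5:q2 edges: (0,4,i); (1,5,i); (3,4,i); (5,0,o); (5,3,o)
final:
nodes: 0:s, 1:s, 3:s, 4:q1, 5:q2
edges: (0,4,i); (1,5,i); (3,4,i); (5,0,o); (5,3,o)


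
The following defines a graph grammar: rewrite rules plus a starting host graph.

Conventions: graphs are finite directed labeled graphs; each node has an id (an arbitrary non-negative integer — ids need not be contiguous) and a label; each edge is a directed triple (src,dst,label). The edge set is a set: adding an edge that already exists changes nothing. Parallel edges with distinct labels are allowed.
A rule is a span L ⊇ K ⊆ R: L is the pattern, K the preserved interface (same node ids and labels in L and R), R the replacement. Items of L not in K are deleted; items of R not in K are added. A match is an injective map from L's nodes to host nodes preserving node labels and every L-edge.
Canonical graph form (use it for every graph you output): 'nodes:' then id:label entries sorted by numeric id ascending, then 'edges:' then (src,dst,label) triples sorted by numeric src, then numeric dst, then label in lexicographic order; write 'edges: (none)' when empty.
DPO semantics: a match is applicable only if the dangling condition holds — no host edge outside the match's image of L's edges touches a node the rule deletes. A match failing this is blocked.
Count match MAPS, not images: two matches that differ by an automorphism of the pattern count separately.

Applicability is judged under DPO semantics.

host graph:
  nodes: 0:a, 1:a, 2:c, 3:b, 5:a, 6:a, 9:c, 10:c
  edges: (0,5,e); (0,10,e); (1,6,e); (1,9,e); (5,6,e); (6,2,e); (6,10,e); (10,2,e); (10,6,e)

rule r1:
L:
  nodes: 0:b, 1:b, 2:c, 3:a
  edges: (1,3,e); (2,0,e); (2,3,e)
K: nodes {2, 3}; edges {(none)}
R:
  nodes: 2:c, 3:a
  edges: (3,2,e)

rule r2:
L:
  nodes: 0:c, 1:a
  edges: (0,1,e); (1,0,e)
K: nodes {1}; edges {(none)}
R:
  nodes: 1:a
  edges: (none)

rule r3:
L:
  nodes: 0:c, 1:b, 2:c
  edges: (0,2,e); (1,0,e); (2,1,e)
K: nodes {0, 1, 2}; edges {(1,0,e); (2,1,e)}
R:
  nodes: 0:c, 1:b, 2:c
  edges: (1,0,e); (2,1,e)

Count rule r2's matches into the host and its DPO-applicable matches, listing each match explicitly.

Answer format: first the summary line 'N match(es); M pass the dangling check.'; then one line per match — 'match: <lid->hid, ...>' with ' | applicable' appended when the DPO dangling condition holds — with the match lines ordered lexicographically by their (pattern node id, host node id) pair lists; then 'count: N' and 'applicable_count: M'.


1 match(es); 0 pass the dangling check.
match: 0->10, 1->6
count: 1
applicable_count: 0
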